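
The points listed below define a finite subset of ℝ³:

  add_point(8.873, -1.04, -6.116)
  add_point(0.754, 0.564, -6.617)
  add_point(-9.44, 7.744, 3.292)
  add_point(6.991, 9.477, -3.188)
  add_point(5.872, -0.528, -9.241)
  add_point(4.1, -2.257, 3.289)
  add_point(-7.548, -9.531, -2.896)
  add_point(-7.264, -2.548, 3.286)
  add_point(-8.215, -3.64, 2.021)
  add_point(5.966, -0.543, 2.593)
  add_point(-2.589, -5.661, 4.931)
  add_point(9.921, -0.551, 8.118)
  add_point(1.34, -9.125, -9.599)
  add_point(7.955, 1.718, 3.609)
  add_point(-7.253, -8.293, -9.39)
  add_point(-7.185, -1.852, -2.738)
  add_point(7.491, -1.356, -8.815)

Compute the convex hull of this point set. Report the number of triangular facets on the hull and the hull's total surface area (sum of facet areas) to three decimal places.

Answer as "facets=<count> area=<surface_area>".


12 of the 17 inputs are extreme points: [0, 2, 3, 4, 6, 7, 8, 10, 11, 12, 14, 16].

Triangle areas on the boundary:
  f1: (p3, p11, p2) → 134.9380
  f2: (p0, p3, p11) → 75.8571
  f3: (p10, p11, p2) → 104.5252
  f4: (p14, p6, p2) → 60.2650
  f5: (p14, p3, p2) → 176.7854
  f6: (p8, p6, p2) → 24.3823
  f7: (p8, p10, p6) → 25.5961
  f8: (p16, p0, p3) → 16.3266
  f9: (p7, p10, p2) → 22.4131
  f10: (p7, p8, p2) → 9.0125
  f11: (p7, p8, p10) → 5.4049
  f12: (p12, p14, p6) → 28.5377
  f13: (p12, p16, p0) → 13.6700
  f14: (p12, p0, p11) → 76.8202
  f15: (p12, p10, p11) → 106.9647
  f16: (p12, p10, p6) → 55.8250
  f17: (p4, p14, p3) → 76.4749
  f18: (p4, p16, p3) → 10.7956
  f19: (p4, p12, p14) → 38.8816
  f20: (p4, p12, p16) → 9.0797
Σ area = 1072.556

Euler: V−E+F = 12−30+20 = 2.

facets=20 area=1072.556


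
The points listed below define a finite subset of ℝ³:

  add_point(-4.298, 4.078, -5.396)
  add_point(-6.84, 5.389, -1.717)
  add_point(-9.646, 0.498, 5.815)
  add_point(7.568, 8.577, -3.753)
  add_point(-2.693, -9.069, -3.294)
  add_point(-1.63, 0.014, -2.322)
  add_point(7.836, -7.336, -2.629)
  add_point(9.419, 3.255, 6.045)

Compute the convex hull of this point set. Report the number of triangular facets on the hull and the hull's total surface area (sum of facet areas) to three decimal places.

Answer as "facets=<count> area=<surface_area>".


Points on the hull: [0, 1, 2, 3, 4, 6, 7] (7 of 8).

Facet areas (half cross-product norm):
  f1: (p6, p7, p2) → 129.1466
  f2: (p6, p4, p2) → 75.6885
  f3: (p6, p3, p7) → 76.2660
  f4: (p6, p0, p4) → 71.6525
  f5: (p6, p0, p3) → 96.5027
  f6: (p1, p7, p2) → 84.5537
  f7: (p1, p3, p7) → 84.0279
  f8: (p1, p0, p3) → 28.3891
  f9: (p1, p4, p2) → 67.1190
  f10: (p1, p0, p4) → 30.4992
Σ area = 743.845

Euler characteristic 7−15+10 = 2 ✓

facets=10 area=743.845


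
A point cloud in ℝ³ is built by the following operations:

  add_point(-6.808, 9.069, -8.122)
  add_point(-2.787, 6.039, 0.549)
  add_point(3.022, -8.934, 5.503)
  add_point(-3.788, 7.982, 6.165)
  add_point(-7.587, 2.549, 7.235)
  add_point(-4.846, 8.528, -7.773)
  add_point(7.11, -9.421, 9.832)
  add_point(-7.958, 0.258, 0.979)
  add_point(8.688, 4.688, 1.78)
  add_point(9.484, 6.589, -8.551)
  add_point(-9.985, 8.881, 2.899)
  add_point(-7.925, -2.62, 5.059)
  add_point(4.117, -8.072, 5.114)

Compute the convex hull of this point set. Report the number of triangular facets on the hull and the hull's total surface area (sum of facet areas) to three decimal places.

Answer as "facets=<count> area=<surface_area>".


11 of the 13 inputs are extreme points: [0, 2, 3, 4, 6, 7, 8, 9, 10, 11, 12].

Area of each hull facet:
  f1: (p8, p6, p9) → 65.5432
  f2: (p4, p11, p10) → 19.5906
  f3: (p4, p11, p6) → 47.2432
  f4: (p7, p0, p10) → 50.3375
  f5: (p7, p11, p10) → 20.9604
  f6: (p3, p8, p9) → 67.4788
  f7: (p3, p0, p10) → 39.6611
  f8: (p3, p0, p9) → 118.5083
  f9: (p3, p4, p10) → 22.4683
  f10: (p3, p8, p6) → 111.1346
  f11: (p3, p4, p6) → 63.9579
  f12: (p2, p11, p6) → 28.4245
  f13: (p2, p7, p11) → 29.8851
  f14: (p2, p0, p9) → 176.9246
  f15: (p2, p7, p0) → 78.2421
  f16: (p12, p6, p9) → 48.9201
  f17: (p12, p2, p9) → 9.1280
  f18: (p12, p2, p6) → 4.1558
Σ area = 1002.564

Euler characteristic 11−27+18 = 2 ✓

facets=18 area=1002.564


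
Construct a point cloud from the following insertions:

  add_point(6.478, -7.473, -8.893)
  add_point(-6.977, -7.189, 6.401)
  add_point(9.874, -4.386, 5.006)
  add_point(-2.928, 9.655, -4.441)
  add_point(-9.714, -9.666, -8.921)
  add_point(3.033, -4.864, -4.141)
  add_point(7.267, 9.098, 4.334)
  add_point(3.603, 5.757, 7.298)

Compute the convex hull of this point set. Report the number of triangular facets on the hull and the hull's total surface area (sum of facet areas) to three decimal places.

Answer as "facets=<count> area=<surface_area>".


Points on the hull: [0, 1, 2, 3, 4, 6, 7] (7 of 8).

Area of each hull facet:
  f1: (p1, p7, p2) → 95.9779
  f2: (p1, p3, p4) → 150.7507
  f3: (p1, p7, p3) → 116.1880
  f4: (p0, p3, p4) → 153.3813
  f5: (p0, p1, p4) → 126.2934
  f6: (p0, p1, p2) → 123.2629
  f7: (p6, p7, p2) → 35.0147
  f8: (p6, p7, p3) → 38.5965
  f9: (p6, p0, p2) → 99.9467
  f10: (p6, p0, p3) → 130.7631
Σ area = 1070.175

Euler: V−E+F = 7−15+10 = 2.

facets=10 area=1070.175


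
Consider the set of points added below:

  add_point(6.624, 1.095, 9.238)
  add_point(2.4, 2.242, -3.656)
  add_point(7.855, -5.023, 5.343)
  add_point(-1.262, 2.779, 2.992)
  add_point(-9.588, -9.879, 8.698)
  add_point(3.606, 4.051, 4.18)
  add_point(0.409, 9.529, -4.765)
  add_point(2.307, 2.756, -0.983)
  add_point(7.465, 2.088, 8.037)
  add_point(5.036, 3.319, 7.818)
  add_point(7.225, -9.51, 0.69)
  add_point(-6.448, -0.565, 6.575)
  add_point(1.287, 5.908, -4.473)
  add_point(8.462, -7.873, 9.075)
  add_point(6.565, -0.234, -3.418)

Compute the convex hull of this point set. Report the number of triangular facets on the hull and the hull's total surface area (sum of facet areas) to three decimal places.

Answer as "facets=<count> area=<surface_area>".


facets=20 area=798.366

12 of the 15 inputs are extreme points: [0, 1, 2, 4, 6, 8, 9, 10, 11, 12, 13, 14].

Facet areas (half cross-product norm):
  f1: (p0, p13, p4) → 82.8137
  f2: (p10, p13, p4) → 77.0727
  f3: (p11, p6, p4) → 46.2770
  f4: (p11, p0, p4) → 62.6264
  f5: (p1, p10, p4) → 123.2712
  f6: (p9, p11, p6) → 87.2164
  f7: (p9, p11, p0) → 17.8844
  f8: (p14, p1, p10) → 20.7355
  f9: (p14, p10, p13) → 42.7164
  f10: (p14, p2, p13) → 3.5778
  f11: (p12, p14, p6) → 6.9407
  f12: (p12, p14, p1) → 6.4759
  f13: (p12, p6, p4) → 35.0278
  f14: (p12, p1, p4) → 35.7273
  f15: (p8, p14, p6) → 68.1035
  f16: (p8, p9, p6) → 17.0370
  f17: (p8, p9, p0) → 2.4027
  f18: (p8, p14, p2) → 37.9344
  f19: (p8, p0, p13) → 7.2724
  f20: (p8, p2, p13) → 17.2523
Σ area = 798.366

Check V−E+F: 12 − 30 + 20 = 2.


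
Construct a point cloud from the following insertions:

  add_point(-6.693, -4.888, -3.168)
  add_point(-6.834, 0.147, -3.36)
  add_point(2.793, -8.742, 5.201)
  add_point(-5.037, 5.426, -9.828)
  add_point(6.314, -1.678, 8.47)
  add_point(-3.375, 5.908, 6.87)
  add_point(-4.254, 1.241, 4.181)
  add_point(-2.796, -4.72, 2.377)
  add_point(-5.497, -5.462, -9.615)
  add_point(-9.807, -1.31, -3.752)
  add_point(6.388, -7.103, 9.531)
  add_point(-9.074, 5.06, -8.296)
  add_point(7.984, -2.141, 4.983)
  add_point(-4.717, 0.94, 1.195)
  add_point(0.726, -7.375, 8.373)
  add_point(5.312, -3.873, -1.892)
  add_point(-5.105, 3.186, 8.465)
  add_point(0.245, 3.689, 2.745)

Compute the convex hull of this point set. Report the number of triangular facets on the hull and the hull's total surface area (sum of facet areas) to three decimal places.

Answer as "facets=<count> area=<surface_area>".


facets=24 area=844.518

14 of the 18 inputs are extreme points: [0, 2, 3, 4, 5, 8, 9, 10, 11, 12, 14, 15, 16, 17].

Triangle areas on the boundary:
  f1: (p11, p3, p5) → 35.1516
  f2: (p11, p8, p9) → 32.8780
  f3: (p11, p8, p3) → 23.4143
  f4: (p17, p5, p12) → 24.7958
  f5: (p17, p3, p12) → 55.7367
  f6: (p17, p3, p5) → 38.0417
  f7: (p4, p5, p12) → 23.1062
  f8: (p15, p3, p12) → 50.8856
  f9: (p15, p8, p3) → 72.1823
  f10: (p0, p14, p9) → 27.1096
  f11: (p0, p8, p9) → 15.6961
  f12: (p16, p4, p5) → 22.0910
  f13: (p16, p14, p9) → 82.8161
  f14: (p16, p11, p9) → 53.1116
  f15: (p16, p11, p5) → 28.5612
  f16: (p2, p15, p8) → 59.1454
  f17: (p2, p0, p14) → 26.6022
  f18: (p2, p0, p8) → 38.5499
  f19: (p10, p16, p14) → 31.5026
  f20: (p10, p16, p4) → 31.4890
  f21: (p10, p2, p14) → 10.9967
  f22: (p10, p4, p12) → 10.7501
  f23: (p10, p15, p12) → 24.5363
  f24: (p10, p2, p15) → 25.3681
Σ area = 844.518

Euler characteristic 14−36+24 = 2 ✓


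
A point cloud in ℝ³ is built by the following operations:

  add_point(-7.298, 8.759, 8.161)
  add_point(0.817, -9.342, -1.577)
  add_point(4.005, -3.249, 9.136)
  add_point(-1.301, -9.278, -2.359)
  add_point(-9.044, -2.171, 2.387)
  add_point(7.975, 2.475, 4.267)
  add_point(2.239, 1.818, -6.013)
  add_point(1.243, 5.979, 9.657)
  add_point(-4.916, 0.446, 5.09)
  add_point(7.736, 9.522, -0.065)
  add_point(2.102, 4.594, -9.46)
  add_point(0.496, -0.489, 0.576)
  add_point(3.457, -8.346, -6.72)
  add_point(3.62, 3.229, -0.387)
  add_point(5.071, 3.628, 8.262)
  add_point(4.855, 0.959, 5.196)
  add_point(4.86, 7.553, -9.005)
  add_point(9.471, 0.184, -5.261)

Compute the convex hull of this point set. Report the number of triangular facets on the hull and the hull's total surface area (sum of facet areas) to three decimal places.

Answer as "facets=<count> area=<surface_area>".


facets=22 area=1015.391

Extreme-point indices: [0, 1, 2, 3, 4, 5, 7, 9, 10, 12, 14, 16, 17] — 13 of 18 on the boundary.

Per-facet area ½‖(b−a)×(c−a)‖:
  f1: (p12, p2, p17) → 80.5495
  f2: (p16, p9, p17) → 42.4546
  f3: (p16, p12, p17) → 47.6148
  f4: (p16, p12, p10) → 21.3305
  f5: (p0, p2, p4) → 88.4888
  f6: (p0, p16, p9) → 81.0318
  f7: (p0, p10, p4) → 109.2519
  f8: (p0, p16, p10) → 41.4279
  f9: (p5, p9, p17) → 39.1029
  f10: (p5, p2, p17) → 37.2835
  f11: (p3, p10, p4) → 89.9332
  f12: (p3, p12, p10) → 42.4545
  f13: (p3, p2, p4) → 75.7935
  f14: (p7, p0, p2) → 36.6297
  f15: (p7, p0, p9) → 53.4051
  f16: (p1, p12, p2) → 31.3343
  f17: (p1, p3, p2) → 12.3438
  f18: (p1, p3, p12) → 6.5819
  f19: (p14, p5, p2) → 17.7735
  f20: (p14, p7, p2) → 15.5755
  f21: (p14, p5, p9) → 20.5521
  f22: (p14, p7, p9) → 24.4780
Σ area = 1015.391

Euler: V−E+F = 13−33+22 = 2.


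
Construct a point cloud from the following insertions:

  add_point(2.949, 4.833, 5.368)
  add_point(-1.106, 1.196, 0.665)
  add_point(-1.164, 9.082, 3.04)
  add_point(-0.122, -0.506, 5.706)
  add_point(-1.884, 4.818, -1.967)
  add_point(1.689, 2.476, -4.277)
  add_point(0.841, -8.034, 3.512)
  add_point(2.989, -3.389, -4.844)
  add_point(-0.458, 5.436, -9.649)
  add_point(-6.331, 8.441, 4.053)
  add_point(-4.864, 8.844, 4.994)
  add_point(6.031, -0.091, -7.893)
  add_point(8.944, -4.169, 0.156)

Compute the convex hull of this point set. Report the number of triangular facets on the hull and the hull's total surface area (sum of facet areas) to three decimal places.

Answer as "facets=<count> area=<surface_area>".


Hull vertices (10/13): indices [0, 2, 3, 6, 7, 8, 9, 10, 11, 12].

Area of each hull facet:
  f1: (p8, p6, p9) → 127.4030
  f2: (p0, p6, p12) → 55.3681
  f3: (p7, p6, p12) → 34.6410
  f4: (p7, p8, p6) → 36.7345
  f5: (p3, p6, p9) → 26.0467
  f6: (p3, p0, p6) → 16.1481
  f7: (p2, p8, p9) → 34.3417
  f8: (p11, p0, p12) → 56.5888
  f9: (p11, p7, p12) → 21.1957
  f10: (p11, p7, p8) → 23.5265
  f11: (p11, p2, p8) → 57.5179
  f12: (p11, p2, p0) → 45.9846
  f13: (p10, p2, p9) → 3.2645
  f14: (p10, p2, p0) → 12.4114
  f15: (p10, p3, p9) → 9.1984
  f16: (p10, p3, p0) → 27.0839
Σ area = 587.455

Euler characteristic 10−24+16 = 2 ✓

facets=16 area=587.455


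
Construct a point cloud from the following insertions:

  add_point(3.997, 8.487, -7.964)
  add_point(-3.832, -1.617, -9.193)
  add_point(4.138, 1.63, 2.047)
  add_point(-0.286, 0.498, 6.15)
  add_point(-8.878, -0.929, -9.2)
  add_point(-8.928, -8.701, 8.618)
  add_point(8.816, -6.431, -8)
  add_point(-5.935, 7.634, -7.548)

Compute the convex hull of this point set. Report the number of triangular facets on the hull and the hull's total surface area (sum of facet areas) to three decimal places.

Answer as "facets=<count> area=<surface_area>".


Hull vertices (8/8): indices [0, 1, 2, 3, 4, 5, 6, 7].

Facet areas (half cross-product norm):
  f1: (p4, p6, p5) → 177.6866
  f2: (p2, p0, p6) → 80.0978
  f3: (p7, p4, p5) → 87.4990
  f4: (p7, p4, p0) → 42.2730
  f5: (p1, p0, p6) → 83.2863
  f6: (p1, p4, p6) → 8.3492
  f7: (p1, p4, p0) → 28.3563
  f8: (p3, p6, p5) → 114.3190
  f9: (p3, p2, p6) → 32.7523
  f10: (p3, p7, p5) → 102.6780
  f11: (p3, p2, p0) → 28.3959
  f12: (p3, p7, p0) → 78.9930
Σ area = 864.687

Euler: V−E+F = 8−18+12 = 2.

facets=12 area=864.687


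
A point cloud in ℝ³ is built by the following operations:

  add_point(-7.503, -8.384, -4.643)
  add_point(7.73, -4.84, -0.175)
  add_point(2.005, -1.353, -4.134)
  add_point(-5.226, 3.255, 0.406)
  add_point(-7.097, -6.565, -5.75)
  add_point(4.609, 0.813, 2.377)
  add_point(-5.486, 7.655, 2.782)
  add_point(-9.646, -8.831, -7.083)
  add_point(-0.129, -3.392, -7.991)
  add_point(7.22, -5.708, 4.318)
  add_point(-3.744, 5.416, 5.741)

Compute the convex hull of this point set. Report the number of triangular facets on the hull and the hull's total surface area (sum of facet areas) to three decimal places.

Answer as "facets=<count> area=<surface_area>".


facets=14 area=556.947

9 of the 11 inputs are extreme points: [0, 1, 2, 5, 6, 7, 8, 9, 10].

Facet areas (half cross-product norm):
  f1: (p8, p1, p7) → 53.7074
  f2: (p8, p6, p7) → 89.8277
  f3: (p9, p1, p7) → 43.0124
  f4: (p2, p8, p1) → 15.9249
  f5: (p2, p8, p6) → 29.6716
  f6: (p0, p9, p7) → 8.4656
  f7: (p5, p9, p1) → 15.4567
  f8: (p5, p2, p1) → 23.2754
  f9: (p5, p2, p6) → 44.5585
  f10: (p10, p5, p6) → 19.3423
  f11: (p10, p5, p9) → 29.0688
  f12: (p10, p0, p9) → 123.1818
  f13: (p10, p6, p7) → 40.2889
  f14: (p10, p0, p7) → 21.1654
Σ area = 556.947

Check V−E+F: 9 − 21 + 14 = 2.


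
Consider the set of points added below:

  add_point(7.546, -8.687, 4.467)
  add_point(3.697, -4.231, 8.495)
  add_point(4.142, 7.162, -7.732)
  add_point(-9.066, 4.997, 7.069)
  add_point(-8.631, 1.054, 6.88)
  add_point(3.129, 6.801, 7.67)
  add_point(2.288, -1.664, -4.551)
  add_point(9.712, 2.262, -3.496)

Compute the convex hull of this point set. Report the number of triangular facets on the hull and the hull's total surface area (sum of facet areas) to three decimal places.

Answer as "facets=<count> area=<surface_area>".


Hull vertices (8/8): indices [0, 1, 2, 3, 4, 5, 6, 7].

Triangle areas on the boundary:
  f1: (p5, p0, p7) → 90.2732
  f2: (p5, p2, p3) → 95.2614
  f3: (p5, p2, p7) → 58.3744
  f4: (p6, p0, p7) → 52.2026
  f5: (p6, p2, p7) → 33.6217
  f6: (p1, p5, p3) → 68.0751
  f7: (p1, p5, p0) → 31.3816
  f8: (p4, p2, p3) → 39.6252
  f9: (p4, p6, p2) → 74.9425
  f10: (p4, p6, p0) → 100.0237
  f11: (p4, p1, p3) → 23.4953
  f12: (p4, p1, p0) → 35.8112
Σ area = 703.088

Euler: V−E+F = 8−18+12 = 2.

facets=12 area=703.088


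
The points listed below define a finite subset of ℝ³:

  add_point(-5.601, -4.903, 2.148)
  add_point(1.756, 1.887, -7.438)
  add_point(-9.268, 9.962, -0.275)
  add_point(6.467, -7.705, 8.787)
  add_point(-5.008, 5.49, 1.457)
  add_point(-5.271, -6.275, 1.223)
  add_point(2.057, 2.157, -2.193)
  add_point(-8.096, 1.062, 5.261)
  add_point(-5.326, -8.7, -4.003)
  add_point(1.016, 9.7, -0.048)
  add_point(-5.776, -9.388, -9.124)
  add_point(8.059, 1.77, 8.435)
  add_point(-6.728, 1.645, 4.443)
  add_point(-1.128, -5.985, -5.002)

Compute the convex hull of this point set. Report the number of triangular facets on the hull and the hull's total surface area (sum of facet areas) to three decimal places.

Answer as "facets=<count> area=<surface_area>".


facets=18 area=928.000

Extreme-point indices: [0, 1, 2, 3, 5, 7, 8, 9, 10, 11, 13] — 11 of 14 on the boundary.

Area of each hull facet:
  f1: (p1, p10, p2) → 104.9271
  f2: (p1, p3, p11) → 82.0842
  f3: (p7, p11, p2) → 85.5768
  f4: (p7, p3, p11) → 77.6547
  f5: (p7, p10, p2) → 94.2117
  f6: (p9, p11, p2) → 58.4971
  f7: (p9, p1, p2) → 55.3172
  f8: (p9, p1, p11) → 73.1668
  f9: (p13, p3, p10) → 35.8382
  f10: (p13, p1, p10) → 26.9963
  f11: (p13, p1, p3) → 67.9669
  f12: (p8, p3, p10) → 27.6479
  f13: (p8, p5, p3) → 36.0321
  f14: (p8, p7, p10) → 23.8696
  f15: (p8, p5, p7) → 16.5254
  f16: (p0, p7, p3) → 48.7078
  f17: (p0, p5, p3) → 11.8280
  f18: (p0, p5, p7) → 1.1522
Σ area = 928.000

Euler: V−E+F = 11−27+18 = 2.


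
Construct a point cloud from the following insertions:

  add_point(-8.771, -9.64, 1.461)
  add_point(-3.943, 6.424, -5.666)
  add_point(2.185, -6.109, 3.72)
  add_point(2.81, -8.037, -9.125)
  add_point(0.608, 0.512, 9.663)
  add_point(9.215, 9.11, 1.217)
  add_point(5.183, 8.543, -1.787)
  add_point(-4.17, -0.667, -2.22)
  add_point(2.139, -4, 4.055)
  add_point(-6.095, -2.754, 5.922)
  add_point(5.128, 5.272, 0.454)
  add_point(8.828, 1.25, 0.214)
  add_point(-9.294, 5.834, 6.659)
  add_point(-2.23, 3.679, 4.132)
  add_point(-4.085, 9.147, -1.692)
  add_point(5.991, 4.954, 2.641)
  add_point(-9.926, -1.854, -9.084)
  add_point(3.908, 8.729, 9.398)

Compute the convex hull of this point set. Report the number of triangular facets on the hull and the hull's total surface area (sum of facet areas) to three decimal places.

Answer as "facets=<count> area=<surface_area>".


Extreme-point indices: [0, 1, 2, 3, 4, 5, 6, 9, 11, 12, 14, 16, 17] — 13 of 18 on the boundary.

Facet areas (half cross-product norm):
  f1: (p0, p3, p16) → 87.7641
  f2: (p1, p3, p16) → 75.2208
  f3: (p11, p3, p5) → 38.8062
  f4: (p2, p0, p3) → 74.8825
  f5: (p2, p0, p4) → 52.0896
  f6: (p2, p11, p3) → 66.0942
  f7: (p2, p11, p4) → 46.7031
  f8: (p6, p3, p5) → 41.4693
  f9: (p6, p1, p3) → 82.3293
  f10: (p12, p0, p16) → 102.2184
  f11: (p17, p12, p4) → 51.1993
  f12: (p17, p11, p5) → 38.6778
  f13: (p17, p11, p4) → 52.6268
  f14: (p9, p0, p4) → 21.9142
  f15: (p9, p12, p4) → 38.0624
  f16: (p9, p12, p0) → 29.1305
  f17: (p14, p17, p12) → 66.0141
  f18: (p14, p6, p1) → 22.3198
  f19: (p14, p6, p5) → 14.6530
  f20: (p14, p17, p5) → 62.1797
  f21: (p14, p1, p16) → 19.0408
  f22: (p14, p12, p16) → 75.1635
Σ area = 1158.559

Check V−E+F: 13 − 33 + 22 = 2.

facets=22 area=1158.559


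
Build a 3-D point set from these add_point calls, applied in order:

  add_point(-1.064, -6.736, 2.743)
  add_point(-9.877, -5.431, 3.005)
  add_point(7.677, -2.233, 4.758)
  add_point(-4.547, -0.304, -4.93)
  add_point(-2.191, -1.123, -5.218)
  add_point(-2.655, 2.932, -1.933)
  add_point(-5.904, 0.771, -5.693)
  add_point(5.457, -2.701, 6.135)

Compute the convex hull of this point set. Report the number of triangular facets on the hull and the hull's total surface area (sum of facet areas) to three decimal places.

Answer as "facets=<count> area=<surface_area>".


Hull vertices (7/8): indices [0, 1, 2, 4, 5, 6, 7].

Per-facet area ½‖(b−a)×(c−a)‖:
  f1: (p6, p5, p1) → 30.7147
  f2: (p7, p5, p1) → 75.8574
  f3: (p7, p5, p2) → 16.7877
  f4: (p7, p0, p1) → 27.1673
  f5: (p7, p0, p2) → 9.4668
  f6: (p4, p0, p2) → 49.2096
  f7: (p4, p5, p2) → 34.9188
  f8: (p4, p6, p5) → 10.2663
  f9: (p4, p6, p1) → 23.9006
  f10: (p4, p0, p1) → 43.0358
Σ area = 321.325

Euler: V−E+F = 7−15+10 = 2.

facets=10 area=321.325


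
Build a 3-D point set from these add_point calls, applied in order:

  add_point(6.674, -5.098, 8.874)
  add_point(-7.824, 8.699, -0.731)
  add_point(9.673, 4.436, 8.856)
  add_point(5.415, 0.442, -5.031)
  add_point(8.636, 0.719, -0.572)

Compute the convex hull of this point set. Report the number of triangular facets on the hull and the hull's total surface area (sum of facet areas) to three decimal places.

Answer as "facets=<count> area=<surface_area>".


5 of the 5 inputs are extreme points: [0, 1, 2, 3, 4].

Facet areas (half cross-product norm):
  f1: (p0, p2, p1) → 101.7863
  f2: (p3, p2, p1) → 120.5436
  f3: (p3, p0, p1) → 121.5456
  f4: (p4, p0, p2) → 47.1533
  f5: (p4, p3, p2) → 15.7657
  f6: (p4, p3, p0) → 25.8890
Σ area = 432.683

Euler: V−E+F = 5−9+6 = 2.

facets=6 area=432.683


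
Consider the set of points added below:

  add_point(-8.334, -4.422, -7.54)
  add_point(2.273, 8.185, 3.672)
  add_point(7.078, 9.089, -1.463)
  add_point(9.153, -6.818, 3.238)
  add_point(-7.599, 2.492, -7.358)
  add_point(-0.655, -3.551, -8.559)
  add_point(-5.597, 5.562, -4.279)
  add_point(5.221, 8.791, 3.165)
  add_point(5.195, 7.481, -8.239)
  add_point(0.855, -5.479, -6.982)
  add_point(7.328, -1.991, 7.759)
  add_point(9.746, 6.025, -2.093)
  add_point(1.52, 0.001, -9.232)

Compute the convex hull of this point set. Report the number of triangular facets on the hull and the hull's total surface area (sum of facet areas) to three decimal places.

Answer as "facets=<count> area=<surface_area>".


facets=22 area=799.345

Points on the hull: [0, 1, 2, 3, 4, 5, 6, 7, 8, 9, 10, 11, 12] (13 of 13).

Per-facet area ½‖(b−a)×(c−a)‖:
  f1: (p10, p3, p0) → 70.8949
  f2: (p10, p3, p11) → 44.0544
  f3: (p1, p10, p0) → 119.4528
  f4: (p12, p3, p11) → 83.7525
  f5: (p7, p10, p11) → 43.8100
  f6: (p7, p1, p10) → 18.1232
  f7: (p9, p3, p0) → 44.9576
  f8: (p9, p12, p3) → 37.4379
  f9: (p2, p7, p11) → 9.6622
  f10: (p2, p7, p1) → 6.4892
  f11: (p5, p12, p0) → 12.8659
  f12: (p5, p9, p0) → 10.5652
  f13: (p5, p9, p12) → 5.6927
  f14: (p6, p1, p0) → 50.3221
  f15: (p6, p2, p1) → 40.7353
  f16: (p4, p12, p0) → 33.0716
  f17: (p4, p6, p0) → 11.9115
  f18: (p8, p6, p2) → 42.0050
  f19: (p8, p4, p6) → 26.8240
  f20: (p8, p4, p12) → 39.9146
  f21: (p8, p12, p11) → 32.1195
  f22: (p8, p2, p11) → 14.6827
Σ area = 799.345

Check V−E+F: 13 − 33 + 22 = 2.


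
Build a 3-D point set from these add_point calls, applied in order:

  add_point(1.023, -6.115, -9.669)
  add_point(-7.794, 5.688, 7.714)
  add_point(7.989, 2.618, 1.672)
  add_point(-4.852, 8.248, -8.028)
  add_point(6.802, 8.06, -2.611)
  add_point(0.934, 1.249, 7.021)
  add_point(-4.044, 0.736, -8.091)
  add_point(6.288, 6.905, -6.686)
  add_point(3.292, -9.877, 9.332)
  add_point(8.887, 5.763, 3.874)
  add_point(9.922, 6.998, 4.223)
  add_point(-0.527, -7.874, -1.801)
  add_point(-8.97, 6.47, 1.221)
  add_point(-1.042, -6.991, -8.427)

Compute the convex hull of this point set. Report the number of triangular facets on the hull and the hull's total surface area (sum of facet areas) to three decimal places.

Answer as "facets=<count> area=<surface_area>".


facets=20 area=1051.481

Points on the hull: [0, 1, 2, 3, 4, 6, 7, 8, 10, 11, 12, 13] (12 of 14).

Per-facet area ½‖(b−a)×(c−a)‖:
  f1: (p1, p8, p10) → 151.2637
  f2: (p1, p3, p12) → 19.1160
  f3: (p13, p0, p8) → 22.4007
  f4: (p2, p8, p10) → 35.3941
  f5: (p2, p0, p8) → 119.3752
  f6: (p7, p3, p0) → 77.9175
  f7: (p7, p2, p10) → 25.7281
  f8: (p7, p2, p0) → 67.6464
  f9: (p11, p1, p8) → 104.9371
  f10: (p11, p13, p8) → 10.0044
  f11: (p11, p1, p12) → 56.1982
  f12: (p11, p13, p12) → 56.6873
  f13: (p6, p3, p0) → 17.2441
  f14: (p6, p13, p0) → 10.6359
  f15: (p6, p3, p12) → 38.5447
  f16: (p6, p13, p12) → 38.8271
  f17: (p4, p7, p10) → 7.9252
  f18: (p4, p7, p3) → 23.6205
  f19: (p4, p1, p10) → 67.0191
  f20: (p4, p1, p3) → 100.9955
Σ area = 1051.481

Euler: V−E+F = 12−30+20 = 2.


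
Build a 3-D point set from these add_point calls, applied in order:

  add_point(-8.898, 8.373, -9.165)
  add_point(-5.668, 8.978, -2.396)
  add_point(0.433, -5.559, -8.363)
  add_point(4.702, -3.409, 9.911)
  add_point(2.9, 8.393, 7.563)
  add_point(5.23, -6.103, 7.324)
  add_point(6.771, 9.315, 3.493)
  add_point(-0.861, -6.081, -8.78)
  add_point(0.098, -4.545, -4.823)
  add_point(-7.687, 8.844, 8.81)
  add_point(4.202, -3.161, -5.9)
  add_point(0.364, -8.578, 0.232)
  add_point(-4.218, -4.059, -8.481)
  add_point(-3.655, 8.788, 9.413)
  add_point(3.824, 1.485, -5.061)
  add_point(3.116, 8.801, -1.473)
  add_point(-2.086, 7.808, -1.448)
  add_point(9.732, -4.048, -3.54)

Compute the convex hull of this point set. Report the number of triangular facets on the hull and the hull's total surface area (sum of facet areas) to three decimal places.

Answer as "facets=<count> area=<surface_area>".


15 of the 18 inputs are extreme points: [0, 1, 2, 3, 4, 5, 6, 7, 9, 11, 12, 13, 14, 15, 17].

Triangle areas on the boundary:
  f1: (p3, p6, p17) → 93.5416
  f2: (p15, p6, p0) → 15.9674
  f3: (p15, p6, p17) → 45.0180
  f4: (p11, p9, p3) → 103.0025
  f5: (p1, p6, p0) → 32.7539
  f6: (p1, p9, p0) → 25.2286
  f7: (p1, p9, p6) → 75.6767
  f8: (p4, p3, p6) → 33.9686
  f9: (p14, p15, p0) → 57.2985
  f10: (p14, p15, p17) → 27.3900
  f11: (p7, p11, p17) → 49.3785
  f12: (p5, p3, p17) → 18.7455
  f13: (p5, p11, p17) → 47.1969
  f14: (p5, p11, p3) → 12.6090
  f15: (p13, p9, p3) → 24.6757
  f16: (p13, p4, p3) → 41.0608
  f17: (p13, p9, p6) → 15.1389
  f18: (p13, p4, p6) → 10.5979
  f19: (p12, p7, p0) → 16.4401
  f20: (p12, p7, p11) → 18.2500
  f21: (p12, p9, p0) → 119.7045
  f22: (p12, p11, p9) → 112.0058
  f23: (p2, p14, p0) → 63.6780
  f24: (p2, p7, p0) → 11.9508
  f25: (p2, p14, p17) → 34.2474
  f26: (p2, p7, p17) → 2.0947
Σ area = 1107.620

Check V−E+F: 15 − 39 + 26 = 2.

facets=26 area=1107.620


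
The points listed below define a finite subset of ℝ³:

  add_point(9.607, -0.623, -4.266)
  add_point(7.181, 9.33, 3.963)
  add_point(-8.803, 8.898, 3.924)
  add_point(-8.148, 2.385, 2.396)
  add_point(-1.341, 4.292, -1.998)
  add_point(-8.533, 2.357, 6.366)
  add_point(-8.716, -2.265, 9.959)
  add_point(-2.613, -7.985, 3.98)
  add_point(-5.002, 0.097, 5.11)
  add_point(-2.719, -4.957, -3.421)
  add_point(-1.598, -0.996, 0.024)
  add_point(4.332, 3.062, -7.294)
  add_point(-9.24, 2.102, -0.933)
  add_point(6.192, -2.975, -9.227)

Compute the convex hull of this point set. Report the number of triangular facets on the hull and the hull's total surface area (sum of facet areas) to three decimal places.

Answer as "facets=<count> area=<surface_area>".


Points on the hull: [0, 1, 2, 6, 7, 9, 11, 12, 13] (9 of 14).

Per-facet area ½‖(b−a)×(c−a)‖:
  f1: (p7, p6, p12) → 57.4922
  f2: (p7, p1, p0) → 107.5819
  f3: (p7, p6, p1) → 100.3744
  f4: (p11, p1, p0) → 45.0811
  f5: (p2, p11, p12) → 62.1356
  f6: (p2, p11, p1) → 102.6515
  f7: (p2, p6, p12) → 47.7076
  f8: (p2, p6, p1) → 101.4449
  f9: (p13, p7, p0) → 52.4934
  f10: (p13, p11, p0) → 19.4963
  f11: (p13, p11, p12) → 47.0029
  f12: (p9, p7, p12) → 39.6515
  f13: (p9, p13, p12) → 45.0118
  f14: (p9, p13, p7) → 35.9823
Σ area = 864.107

Euler: V−E+F = 9−21+14 = 2.

facets=14 area=864.107


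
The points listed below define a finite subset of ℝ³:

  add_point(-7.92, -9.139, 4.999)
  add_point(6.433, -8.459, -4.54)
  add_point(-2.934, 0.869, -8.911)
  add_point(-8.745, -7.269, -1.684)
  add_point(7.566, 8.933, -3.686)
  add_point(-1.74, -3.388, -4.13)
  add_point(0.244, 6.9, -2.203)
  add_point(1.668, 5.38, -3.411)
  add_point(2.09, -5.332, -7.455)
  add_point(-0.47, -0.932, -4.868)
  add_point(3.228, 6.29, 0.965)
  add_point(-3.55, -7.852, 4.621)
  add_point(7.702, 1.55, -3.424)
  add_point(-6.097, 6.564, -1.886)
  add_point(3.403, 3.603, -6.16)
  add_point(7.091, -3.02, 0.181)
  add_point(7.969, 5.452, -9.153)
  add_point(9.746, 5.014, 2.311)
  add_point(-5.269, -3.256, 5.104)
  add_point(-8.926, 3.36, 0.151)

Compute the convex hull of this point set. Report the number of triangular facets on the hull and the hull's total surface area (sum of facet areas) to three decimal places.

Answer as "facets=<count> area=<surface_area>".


facets=24 area=916.922

14 of the 20 inputs are extreme points: [0, 1, 2, 3, 4, 8, 10, 11, 13, 15, 16, 17, 18, 19].

Triangle areas on the boundary:
  f1: (p18, p0, p19) → 25.3852
  f2: (p4, p16, p17) → 22.5330
  f3: (p10, p18, p19) → 54.7133
  f4: (p10, p18, p17) → 41.4463
  f5: (p10, p4, p17) → 21.3945
  f6: (p13, p2, p19) → 22.5423
  f7: (p13, p10, p19) → 20.8890
  f8: (p13, p10, p4) → 30.8763
  f9: (p13, p2, p16) → 56.4423
  f10: (p13, p4, p16) → 45.2622
  f11: (p11, p15, p17) → 46.3121
  f12: (p11, p18, p17) → 42.4726
  f13: (p11, p18, p0) → 11.2344
  f14: (p3, p0, p19) → 37.4951
  f15: (p3, p2, p19) → 55.9117
  f16: (p1, p16, p17) → 80.7819
  f17: (p1, p15, p17) → 15.0143
  f18: (p1, p11, p15) → 44.7851
  f19: (p1, p11, p0) → 20.6127
  f20: (p1, p3, p0) → 54.0834
  f21: (p8, p2, p16) → 46.1883
  f22: (p8, p1, p16) → 37.2050
  f23: (p8, p3, p2) → 47.4542
  f24: (p8, p1, p3) → 35.8867
Σ area = 916.922

Euler: V−E+F = 14−36+24 = 2.


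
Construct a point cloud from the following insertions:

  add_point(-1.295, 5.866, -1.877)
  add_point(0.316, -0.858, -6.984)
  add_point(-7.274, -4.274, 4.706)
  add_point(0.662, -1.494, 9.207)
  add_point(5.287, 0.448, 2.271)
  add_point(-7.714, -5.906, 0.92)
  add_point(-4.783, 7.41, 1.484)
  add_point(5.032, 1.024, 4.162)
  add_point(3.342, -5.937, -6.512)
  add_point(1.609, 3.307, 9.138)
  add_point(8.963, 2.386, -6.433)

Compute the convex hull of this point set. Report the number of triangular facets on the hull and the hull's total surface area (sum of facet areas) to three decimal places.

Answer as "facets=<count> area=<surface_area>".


facets=18 area=622.647

Points on the hull: [0, 1, 2, 3, 4, 5, 6, 7, 8, 9, 10] (11 of 11).

Facet areas (half cross-product norm):
  f1: (p1, p6, p5) → 72.3537
  f2: (p2, p6, p5) → 25.3402
  f3: (p2, p3, p5) → 15.2915
  f4: (p8, p1, p5) → 36.5251
  f5: (p8, p1, p10) → 26.9813
  f6: (p8, p4, p10) → 44.9460
  f7: (p8, p3, p5) → 82.3706
  f8: (p0, p6, p10) → 9.7578
  f9: (p0, p1, p10) → 39.4028
  f10: (p0, p1, p6) → 14.2285
  f11: (p9, p2, p6) → 60.3939
  f12: (p9, p2, p3) → 20.9548
  f13: (p9, p6, p10) → 86.4595
  f14: (p7, p9, p3) → 15.3632
  f15: (p7, p8, p3) → 43.5083
  f16: (p7, p8, p4) → 4.7902
  f17: (p7, p4, p10) → 5.1118
  f18: (p7, p9, p10) → 18.8674
Σ area = 622.647

Euler characteristic 11−27+18 = 2 ✓


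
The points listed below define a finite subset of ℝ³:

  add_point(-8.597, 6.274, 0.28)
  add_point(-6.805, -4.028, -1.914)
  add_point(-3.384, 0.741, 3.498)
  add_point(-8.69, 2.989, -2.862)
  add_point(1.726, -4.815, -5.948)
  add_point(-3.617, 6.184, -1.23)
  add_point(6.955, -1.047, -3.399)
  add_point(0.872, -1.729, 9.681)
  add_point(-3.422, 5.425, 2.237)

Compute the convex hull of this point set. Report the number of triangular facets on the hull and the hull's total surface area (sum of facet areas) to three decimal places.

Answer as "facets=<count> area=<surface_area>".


facets=12 area=457.583

Points on the hull: [0, 1, 3, 4, 5, 6, 7, 8] (8 of 9).

Triangle areas on the boundary:
  f1: (p7, p4, p6) → 50.0435
  f2: (p1, p4, p3) → 33.5348
  f3: (p1, p7, p4) → 66.1977
  f4: (p5, p4, p3) → 39.9513
  f5: (p5, p4, p6) → 43.5898
  f6: (p0, p5, p3) → 11.6085
  f7: (p0, p1, p3) → 13.3604
  f8: (p0, p1, p7) → 73.1917
  f9: (p8, p7, p6) → 71.2051
  f10: (p8, p5, p6) → 23.0875
  f11: (p8, p0, p7) → 22.8043
  f12: (p8, p0, p5) → 9.0089
Σ area = 457.583

Check V−E+F: 8 − 18 + 12 = 2.


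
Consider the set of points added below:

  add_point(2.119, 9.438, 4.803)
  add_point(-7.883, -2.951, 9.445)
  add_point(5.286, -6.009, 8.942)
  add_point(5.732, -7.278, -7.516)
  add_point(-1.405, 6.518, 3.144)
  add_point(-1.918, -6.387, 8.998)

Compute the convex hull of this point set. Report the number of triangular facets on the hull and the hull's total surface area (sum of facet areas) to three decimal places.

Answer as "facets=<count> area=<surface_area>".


facets=8 area=553.852

Hull vertices (6/6): indices [0, 1, 2, 3, 4, 5].

Area of each hull facet:
  f1: (p2, p0, p1) → 101.3637
  f2: (p2, p0, p3) → 132.5238
  f3: (p4, p3, p1) → 122.9919
  f4: (p4, p0, p1) → 24.7894
  f5: (p4, p0, p3) → 42.8169
  f6: (p5, p3, p1) → 56.2491
  f7: (p5, p2, p1) → 13.5819
  f8: (p5, p2, p3) → 59.5350
Σ area = 553.852

Euler characteristic 6−12+8 = 2 ✓


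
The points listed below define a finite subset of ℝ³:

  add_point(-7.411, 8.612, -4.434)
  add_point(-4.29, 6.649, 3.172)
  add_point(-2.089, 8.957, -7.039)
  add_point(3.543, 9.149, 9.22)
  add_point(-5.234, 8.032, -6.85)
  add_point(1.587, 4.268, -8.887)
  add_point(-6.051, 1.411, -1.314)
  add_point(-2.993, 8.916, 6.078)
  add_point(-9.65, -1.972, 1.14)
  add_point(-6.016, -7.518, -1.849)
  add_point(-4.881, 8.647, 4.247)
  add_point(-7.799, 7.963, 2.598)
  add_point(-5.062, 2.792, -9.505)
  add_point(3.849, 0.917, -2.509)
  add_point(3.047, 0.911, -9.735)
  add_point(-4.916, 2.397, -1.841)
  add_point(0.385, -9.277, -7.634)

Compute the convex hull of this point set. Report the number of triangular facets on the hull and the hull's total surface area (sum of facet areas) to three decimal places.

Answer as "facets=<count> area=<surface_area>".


facets=24 area=808.925

14 of the 17 inputs are extreme points: [0, 2, 3, 4, 5, 7, 8, 9, 10, 11, 12, 13, 14, 16].

Facet areas (half cross-product norm):
  f1: (p14, p16, p13) → 38.4893
  f2: (p3, p16, p13) → 46.8202
  f3: (p3, p14, p13) → 30.4492
  f4: (p12, p0, p8) → 47.0484
  f5: (p12, p14, p16) → 44.6849
  f6: (p9, p3, p8) → 66.6479
  f7: (p9, p3, p16) → 96.2905
  f8: (p9, p12, p8) → 44.2188
  f9: (p9, p12, p16) → 54.3502
  f10: (p11, p0, p8) → 36.0744
  f11: (p7, p2, p0) → 33.7992
  f12: (p7, p2, p3) → 44.3152
  f13: (p7, p3, p8) → 38.9484
  f14: (p7, p11, p8) → 28.3549
  f15: (p5, p12, p14) → 12.6739
  f16: (p5, p2, p12) → 19.6963
  f17: (p5, p3, p14) → 32.3481
  f18: (p5, p2, p3) → 53.4279
  f19: (p4, p12, p0) → 8.3710
  f20: (p4, p2, p0) → 4.2390
  f21: (p4, p2, p12) → 9.4593
  f22: (p10, p11, p0) → 11.0107
  f23: (p10, p7, p0) → 5.9952
  f24: (p10, p7, p11) → 1.2126
Σ area = 808.925

Euler characteristic 14−36+24 = 2 ✓


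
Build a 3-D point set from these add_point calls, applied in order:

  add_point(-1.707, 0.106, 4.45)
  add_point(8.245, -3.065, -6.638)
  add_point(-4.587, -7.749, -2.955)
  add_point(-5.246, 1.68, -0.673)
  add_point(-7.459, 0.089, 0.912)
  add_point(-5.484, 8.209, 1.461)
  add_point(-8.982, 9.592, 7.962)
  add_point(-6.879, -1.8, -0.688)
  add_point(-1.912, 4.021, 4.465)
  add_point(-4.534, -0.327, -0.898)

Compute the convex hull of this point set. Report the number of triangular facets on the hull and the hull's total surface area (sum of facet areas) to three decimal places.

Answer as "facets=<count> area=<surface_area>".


facets=14 area=437.330

Points on the hull: [0, 1, 2, 3, 4, 5, 6, 7, 8] (9 of 10).

Per-facet area ½‖(b−a)×(c−a)‖:
  f1: (p0, p2, p6) → 57.1142
  f2: (p0, p2, p1) → 75.5420
  f3: (p8, p0, p6) → 14.9143
  f4: (p8, p0, p1) → 28.9507
  f5: (p8, p5, p6) → 23.5410
  f6: (p8, p5, p1) → 49.5371
  f7: (p4, p2, p6) → 14.0050
  f8: (p4, p5, p6) → 31.2020
  f9: (p3, p2, p1) → 67.4159
  f10: (p3, p5, p1) → 47.8032
  f11: (p7, p4, p2) → 2.9036
  f12: (p7, p3, p2) → 9.8459
  f13: (p7, p4, p5) → 7.5210
  f14: (p7, p3, p5) → 7.0338
Σ area = 437.330

Euler characteristic 9−21+14 = 2 ✓


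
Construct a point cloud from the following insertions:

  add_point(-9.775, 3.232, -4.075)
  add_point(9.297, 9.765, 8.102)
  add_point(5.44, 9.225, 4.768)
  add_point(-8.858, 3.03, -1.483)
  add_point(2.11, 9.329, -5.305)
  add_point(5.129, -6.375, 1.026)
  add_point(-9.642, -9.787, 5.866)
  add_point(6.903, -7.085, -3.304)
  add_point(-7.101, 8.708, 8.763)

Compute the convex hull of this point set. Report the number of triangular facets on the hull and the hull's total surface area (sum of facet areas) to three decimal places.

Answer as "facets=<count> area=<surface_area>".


facets=10 area=1062.576

Points on the hull: [0, 1, 4, 5, 6, 7, 8] (7 of 9).

Triangle areas on the boundary:
  f1: (p8, p6, p0) → 112.8908
  f2: (p8, p6, p1) → 152.4879
  f3: (p7, p6, p0) → 143.6722
  f4: (p4, p7, p0) → 113.1995
  f5: (p4, p7, p1) → 128.1736
  f6: (p4, p8, p0) → 92.0610
  f7: (p4, p8, p1) → 112.5320
  f8: (p5, p6, p1) → 138.0792
  f9: (p5, p7, p1) → 39.1839
  f10: (p5, p7, p6) → 30.2956
Σ area = 1062.576

Euler characteristic 7−15+10 = 2 ✓


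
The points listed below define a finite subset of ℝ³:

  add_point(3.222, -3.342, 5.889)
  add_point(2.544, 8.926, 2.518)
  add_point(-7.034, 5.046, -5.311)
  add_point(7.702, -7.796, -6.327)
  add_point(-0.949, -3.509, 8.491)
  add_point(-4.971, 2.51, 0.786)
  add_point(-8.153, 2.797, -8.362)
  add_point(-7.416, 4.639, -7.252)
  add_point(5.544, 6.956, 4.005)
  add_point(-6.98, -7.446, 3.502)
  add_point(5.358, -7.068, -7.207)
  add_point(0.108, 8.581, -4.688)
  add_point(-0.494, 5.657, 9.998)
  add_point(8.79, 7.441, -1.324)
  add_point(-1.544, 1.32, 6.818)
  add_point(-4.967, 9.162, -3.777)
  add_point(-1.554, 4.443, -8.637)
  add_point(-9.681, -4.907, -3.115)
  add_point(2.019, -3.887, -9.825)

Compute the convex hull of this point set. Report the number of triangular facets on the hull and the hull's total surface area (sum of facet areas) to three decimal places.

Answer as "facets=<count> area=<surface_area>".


Extreme-point indices: [0, 1, 2, 3, 4, 6, 7, 8, 9, 10, 11, 12, 13, 15, 16, 17, 18] — 17 of 19 on the boundary.

Per-facet area ½‖(b−a)×(c−a)‖:
  f1: (p15, p12, p17) → 109.0727
  f2: (p9, p12, p17) → 59.1238
  f3: (p9, p4, p12) → 33.5085
  f4: (p9, p4, p3) → 75.0308
  f5: (p0, p3, p13) → 91.4699
  f6: (p0, p4, p3) → 22.9315
  f7: (p0, p4, p12) → 22.8720
  f8: (p18, p16, p6) → 30.6915
  f9: (p18, p6, p17) → 56.1442
  f10: (p18, p3, p13) → 59.5130
  f11: (p18, p16, p13) → 59.4787
  f12: (p1, p15, p12) → 40.8154
  f13: (p11, p16, p13) → 25.4615
  f14: (p11, p15, p16) → 15.4054
  f15: (p11, p1, p13) → 27.7357
  f16: (p11, p1, p15) → 19.5554
  f17: (p7, p16, p6) → 6.7425
  f18: (p7, p15, p16) → 18.1968
  f19: (p8, p0, p13) → 31.6017
  f20: (p8, p0, p12) → 41.8912
  f21: (p8, p1, p13) → 12.1493
  f22: (p8, p1, p12) → 16.3829
  f23: (p10, p18, p17) → 34.6833
  f24: (p10, p18, p3) → 3.0117
  f25: (p10, p9, p17) → 58.9080
  f26: (p10, p9, p3) → 19.0142
  f27: (p2, p15, p17) → 13.7698
  f28: (p2, p7, p15) → 4.0778
  f29: (p2, p6, p17) → 18.6031
  f30: (p2, p7, p6) → 1.6532
Σ area = 1029.495

Check V−E+F: 17 − 45 + 30 = 2.

facets=30 area=1029.495


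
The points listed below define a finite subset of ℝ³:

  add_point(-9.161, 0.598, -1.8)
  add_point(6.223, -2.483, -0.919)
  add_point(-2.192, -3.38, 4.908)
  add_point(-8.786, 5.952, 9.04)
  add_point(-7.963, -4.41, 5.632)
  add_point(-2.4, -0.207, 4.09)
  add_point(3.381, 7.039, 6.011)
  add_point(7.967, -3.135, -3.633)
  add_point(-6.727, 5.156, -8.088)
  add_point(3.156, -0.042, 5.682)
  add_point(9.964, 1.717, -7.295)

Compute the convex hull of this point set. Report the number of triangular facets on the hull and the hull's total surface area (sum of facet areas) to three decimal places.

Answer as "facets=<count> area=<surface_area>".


facets=16 area=772.520

Hull vertices (10/11): indices [0, 1, 2, 3, 4, 6, 7, 8, 9, 10].

Facet areas (half cross-product norm):
  f1: (p3, p4, p0) → 47.4958
  f2: (p8, p6, p10) → 120.9849
  f3: (p8, p3, p0) → 44.3163
  f4: (p8, p3, p6) → 101.7999
  f5: (p7, p4, p0) → 78.6476
  f6: (p7, p8, p0) → 69.4037
  f7: (p7, p8, p10) → 54.1447
  f8: (p7, p6, p10) → 47.1237
  f9: (p9, p7, p6) → 36.8762
  f10: (p9, p3, p6) → 44.3789
  f11: (p9, p3, p4) → 62.7720
  f12: (p2, p7, p4) → 21.8789
  f13: (p2, p9, p4) → 8.2016
  f14: (p1, p9, p7) → 2.2720
  f15: (p1, p2, p7) → 7.8939
  f16: (p1, p2, p9) → 24.3301
Σ area = 772.520

Euler: V−E+F = 10−24+16 = 2.
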